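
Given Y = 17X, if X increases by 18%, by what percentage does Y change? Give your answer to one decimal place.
18.0%

For Y = 17X:
If X → X(1 + 0.18)
Then Y → Y · (1 + 0.18)^1
     = Y · 1.1800

Percentage change = ((1 + 0.18)^1 − 1) × 100% = 18.0%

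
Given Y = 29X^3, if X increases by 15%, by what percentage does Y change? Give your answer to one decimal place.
52.1%

For Y = 29X^3:
If X → X(1 + 0.15)
Then Y → Y · (1 + 0.15)^3
     ≈ Y · 1.5209

Percentage change = ((1 + 0.15)^3 − 1) × 100% ≈ 52.1%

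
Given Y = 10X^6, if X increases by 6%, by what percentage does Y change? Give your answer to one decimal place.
41.9%

For Y = 10X^6:
If X → X(1 + 0.06)
Then Y → Y · (1 + 0.06)^6
     ≈ Y · 1.4185

Percentage change = ((1 + 0.06)^6 − 1) × 100% ≈ 41.9%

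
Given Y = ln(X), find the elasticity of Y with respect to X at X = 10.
Elasticity = 1/ln(10) ≈ 0.4343

Elasticity = (dY/dX) · (X/Y)

dY/dX = 1/X
At X = 10: dY/dX = 1/10, Y = ln(10)

Elasticity = (1/10) · (10 / (ln(10))) = 1/ln(10) ≈ 0.4343

Interpretation: for a small percentage change in X, the percentage change in Y is approximately 0.43 times as large.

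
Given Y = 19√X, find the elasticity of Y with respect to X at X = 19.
Elasticity = 1/2

Elasticity = (dY/dX) · (X/Y)

dY/dX = 19/(2·√X)
At X = 19: dY/dX = √19/2, Y = 19·√19

Elasticity = (√19/2) · (19 / (19·√19)) = 1/2

Interpretation: for a small percentage change in X, the percentage change in Y is approximately 0.50 times as large.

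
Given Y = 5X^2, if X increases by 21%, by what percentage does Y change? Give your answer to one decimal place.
46.4%

For Y = 5X^2:
If X → X(1 + 0.21)
Then Y → Y · (1 + 0.21)^2
     = Y · 1.4641

Percentage change = ((1 + 0.21)^2 − 1) × 100% ≈ 46.4%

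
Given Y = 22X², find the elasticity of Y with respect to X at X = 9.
Elasticity = 2

Elasticity = (dY/dX) · (X/Y)

dY/dX = 44·X
At X = 9: dY/dX = 396, Y = 1782

Elasticity = 396 · (9 / 1782) = 2

Interpretation: for a small percentage change in X, the percentage change in Y is approximately 2.00 times as large.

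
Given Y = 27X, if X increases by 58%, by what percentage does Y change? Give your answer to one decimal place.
58.0%

For Y = 27X:
If X → X(1 + 0.58)
Then Y → Y · (1 + 0.58)^1
     = Y · 1.5800

Percentage change = ((1 + 0.58)^1 − 1) × 100% = 58.0%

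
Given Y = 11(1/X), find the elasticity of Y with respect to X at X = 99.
Elasticity = -1

Elasticity = (dY/dX) · (X/Y)

dY/dX = -11/X²
At X = 99: dY/dX = -1/891, Y = 1/9

Elasticity = (-1/891) · (99 / (1/9)) = -1

Interpretation: for a small percentage change in X, the percentage change in Y is approximately -1.00 times as large.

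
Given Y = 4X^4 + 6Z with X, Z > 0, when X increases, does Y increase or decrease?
Y increases

Taking the partial derivative:
∂Y/∂X = 16X^3

∂Y/∂X = 16X^3 > 0 (assuming positive values)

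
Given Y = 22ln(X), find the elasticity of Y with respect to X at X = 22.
Elasticity = 1/ln(22) ≈ 0.3235

Elasticity = (dY/dX) · (X/Y)

dY/dX = 22/X
At X = 22: dY/dX = 1, Y = 22·ln(22)

Elasticity = 1 · (22 / (22·ln(22))) = 1/ln(22) ≈ 0.3235

Interpretation: for a small percentage change in X, the percentage change in Y is approximately 0.32 times as large.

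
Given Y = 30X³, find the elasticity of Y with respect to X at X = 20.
Elasticity = 3

Elasticity = (dY/dX) · (X/Y)

dY/dX = 90·X²
At X = 20: dY/dX = 36000, Y = 240000

Elasticity = 36000 · (20 / 240000) = 3

Interpretation: for a small percentage change in X, the percentage change in Y is approximately 3.00 times as large.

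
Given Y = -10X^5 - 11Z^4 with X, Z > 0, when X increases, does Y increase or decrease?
Y decreases

Taking the partial derivative:
∂Y/∂X = -50X^4

∂Y/∂X = -50X^4 < 0 (assuming positive values)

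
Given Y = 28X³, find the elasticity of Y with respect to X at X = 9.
Elasticity = 3

Elasticity = (dY/dX) · (X/Y)

dY/dX = 84·X²
At X = 9: dY/dX = 6804, Y = 20412

Elasticity = 6804 · (9 / 20412) = 3

Interpretation: for a small percentage change in X, the percentage change in Y is approximately 3.00 times as large.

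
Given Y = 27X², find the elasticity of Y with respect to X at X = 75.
Elasticity = 2

Elasticity = (dY/dX) · (X/Y)

dY/dX = 54·X
At X = 75: dY/dX = 4050, Y = 151875

Elasticity = 4050 · (75 / 151875) = 2

Interpretation: for a small percentage change in X, the percentage change in Y is approximately 2.00 times as large.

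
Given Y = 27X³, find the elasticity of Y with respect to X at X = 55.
Elasticity = 3

Elasticity = (dY/dX) · (X/Y)

dY/dX = 81·X²
At X = 55: dY/dX = 245025, Y = 4492125

Elasticity = 245025 · (55 / 4492125) = 3

Interpretation: for a small percentage change in X, the percentage change in Y is approximately 3.00 times as large.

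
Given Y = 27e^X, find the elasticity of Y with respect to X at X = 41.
Elasticity = 41

Elasticity = (dY/dX) · (X/Y)

dY/dX = 27·e^X
At X = 41: dY/dX = 27·e^41, Y = 27·e^41

Elasticity = (27·e^41) · (41 / (27·e^41)) = 41

Interpretation: for a small percentage change in X, the percentage change in Y is approximately 41.00 times as large.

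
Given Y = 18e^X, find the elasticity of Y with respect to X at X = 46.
Elasticity = 46

Elasticity = (dY/dX) · (X/Y)

dY/dX = 18·e^X
At X = 46: dY/dX = 18·e^46, Y = 18·e^46

Elasticity = (18·e^46) · (46 / (18·e^46)) = 46

Interpretation: for a small percentage change in X, the percentage change in Y is approximately 46.00 times as large.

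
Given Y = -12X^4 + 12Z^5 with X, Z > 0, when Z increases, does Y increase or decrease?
Y increases

Taking the partial derivative:
∂Y/∂Z = 60Z^4

∂Y/∂Z = 60Z^4 > 0 (assuming positive values)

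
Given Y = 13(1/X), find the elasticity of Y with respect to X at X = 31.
Elasticity = -1

Elasticity = (dY/dX) · (X/Y)

dY/dX = -13/X²
At X = 31: dY/dX = -13/961, Y = 13/31

Elasticity = (-13/961) · (31 / (13/31)) = -1

Interpretation: for a small percentage change in X, the percentage change in Y is approximately -1.00 times as large.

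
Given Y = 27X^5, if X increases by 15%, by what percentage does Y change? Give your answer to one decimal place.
101.1%

For Y = 27X^5:
If X → X(1 + 0.15)
Then Y → Y · (1 + 0.15)^5
     ≈ Y · 2.0114

Percentage change = ((1 + 0.15)^5 − 1) × 100% ≈ 101.1%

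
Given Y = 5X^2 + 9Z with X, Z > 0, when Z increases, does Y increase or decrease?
Y increases

Taking the partial derivative:
∂Y/∂Z = 9

∂Y/∂Z = 9 > 0 (assuming positive values)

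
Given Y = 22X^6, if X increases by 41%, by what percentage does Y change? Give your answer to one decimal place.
685.8%

For Y = 22X^6:
If X → X(1 + 0.41)
Then Y → Y · (1 + 0.41)^6
     ≈ Y · 7.8580

Percentage change = ((1 + 0.41)^6 − 1) × 100% ≈ 685.8%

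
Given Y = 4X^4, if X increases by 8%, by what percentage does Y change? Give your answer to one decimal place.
36.0%

For Y = 4X^4:
If X → X(1 + 0.08)
Then Y → Y · (1 + 0.08)^4
     ≈ Y · 1.3605

Percentage change = ((1 + 0.08)^4 − 1) × 100% ≈ 36.0%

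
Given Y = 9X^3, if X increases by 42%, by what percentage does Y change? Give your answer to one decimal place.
186.3%

For Y = 9X^3:
If X → X(1 + 0.42)
Then Y → Y · (1 + 0.42)^3
     ≈ Y · 2.8633

Percentage change = ((1 + 0.42)^3 − 1) × 100% ≈ 186.3%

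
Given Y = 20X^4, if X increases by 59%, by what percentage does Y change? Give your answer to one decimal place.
539.1%

For Y = 20X^4:
If X → X(1 + 0.59)
Then Y → Y · (1 + 0.59)^4
     ≈ Y · 6.3913

Percentage change = ((1 + 0.59)^4 − 1) × 100% ≈ 539.1%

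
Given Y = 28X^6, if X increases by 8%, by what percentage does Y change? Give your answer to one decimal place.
58.7%

For Y = 28X^6:
If X → X(1 + 0.08)
Then Y → Y · (1 + 0.08)^6
     ≈ Y · 1.5869

Percentage change = ((1 + 0.08)^6 − 1) × 100% ≈ 58.7%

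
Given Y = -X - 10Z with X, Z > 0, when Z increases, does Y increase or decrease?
Y decreases

Taking the partial derivative:
∂Y/∂Z = -10

∂Y/∂Z = -10 < 0 (assuming positive values)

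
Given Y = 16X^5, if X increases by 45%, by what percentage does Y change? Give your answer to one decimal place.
541.0%

For Y = 16X^5:
If X → X(1 + 0.45)
Then Y → Y · (1 + 0.45)^5
     ≈ Y · 6.4097

Percentage change = ((1 + 0.45)^5 − 1) × 100% ≈ 541.0%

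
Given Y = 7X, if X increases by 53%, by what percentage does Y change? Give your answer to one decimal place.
53.0%

For Y = 7X:
If X → X(1 + 0.53)
Then Y → Y · (1 + 0.53)^1
     = Y · 1.5300

Percentage change = ((1 + 0.53)^1 − 1) × 100% = 53.0%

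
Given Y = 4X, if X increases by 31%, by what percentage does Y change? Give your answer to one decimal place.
31.0%

For Y = 4X:
If X → X(1 + 0.31)
Then Y → Y · (1 + 0.31)^1
     = Y · 1.3100

Percentage change = ((1 + 0.31)^1 − 1) × 100% = 31.0%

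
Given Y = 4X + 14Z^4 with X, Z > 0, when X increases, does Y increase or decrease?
Y increases

Taking the partial derivative:
∂Y/∂X = 4

∂Y/∂X = 4 > 0 (assuming positive values)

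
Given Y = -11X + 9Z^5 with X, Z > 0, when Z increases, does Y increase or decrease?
Y increases

Taking the partial derivative:
∂Y/∂Z = 45Z^4

∂Y/∂Z = 45Z^4 > 0 (assuming positive values)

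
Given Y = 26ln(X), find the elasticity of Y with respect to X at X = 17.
Elasticity = 1/ln(17) ≈ 0.3530

Elasticity = (dY/dX) · (X/Y)

dY/dX = 26/X
At X = 17: dY/dX = 26/17, Y = 26·ln(17)

Elasticity = (26/17) · (17 / (26·ln(17))) = 1/ln(17) ≈ 0.3530

Interpretation: for a small percentage change in X, the percentage change in Y is approximately 0.35 times as large.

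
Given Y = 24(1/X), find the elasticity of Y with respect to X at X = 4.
Elasticity = -1

Elasticity = (dY/dX) · (X/Y)

dY/dX = -24/X²
At X = 4: dY/dX = -3/2, Y = 6

Elasticity = (-3/2) · (4 / 6) = -1

Interpretation: for a small percentage change in X, the percentage change in Y is approximately -1.00 times as large.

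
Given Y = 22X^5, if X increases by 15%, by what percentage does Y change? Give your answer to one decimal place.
101.1%

For Y = 22X^5:
If X → X(1 + 0.15)
Then Y → Y · (1 + 0.15)^5
     ≈ Y · 2.0114

Percentage change = ((1 + 0.15)^5 − 1) × 100% ≈ 101.1%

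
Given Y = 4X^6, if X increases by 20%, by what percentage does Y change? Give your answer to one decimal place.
198.6%

For Y = 4X^6:
If X → X(1 + 0.2)
Then Y → Y · (1 + 0.2)^6
     ≈ Y · 2.9860

Percentage change = ((1 + 0.2)^6 − 1) × 100% ≈ 198.6%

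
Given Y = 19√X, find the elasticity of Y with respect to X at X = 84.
Elasticity = 1/2

Elasticity = (dY/dX) · (X/Y)

dY/dX = 19/(2·√X)
At X = 84: dY/dX = 19·√21/84, Y = 38·√21

Elasticity = (19·√21/84) · (84 / (38·√21)) = 1/2

Interpretation: for a small percentage change in X, the percentage change in Y is approximately 0.50 times as large.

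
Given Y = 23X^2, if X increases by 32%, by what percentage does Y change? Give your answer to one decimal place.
74.2%

For Y = 23X^2:
If X → X(1 + 0.32)
Then Y → Y · (1 + 0.32)^2
     = Y · 1.7424

Percentage change = ((1 + 0.32)^2 − 1) × 100% ≈ 74.2%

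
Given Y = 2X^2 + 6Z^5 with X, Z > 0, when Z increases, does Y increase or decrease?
Y increases

Taking the partial derivative:
∂Y/∂Z = 30Z^4

∂Y/∂Z = 30Z^4 > 0 (assuming positive values)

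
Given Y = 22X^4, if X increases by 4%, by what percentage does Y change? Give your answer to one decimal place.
17.0%

For Y = 22X^4:
If X → X(1 + 0.04)
Then Y → Y · (1 + 0.04)^4
     ≈ Y · 1.1699

Percentage change = ((1 + 0.04)^4 − 1) × 100% ≈ 17.0%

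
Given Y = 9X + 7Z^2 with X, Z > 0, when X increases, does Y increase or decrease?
Y increases

Taking the partial derivative:
∂Y/∂X = 9

∂Y/∂X = 9 > 0 (assuming positive values)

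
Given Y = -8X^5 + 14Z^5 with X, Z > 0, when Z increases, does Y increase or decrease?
Y increases

Taking the partial derivative:
∂Y/∂Z = 70Z^4

∂Y/∂Z = 70Z^4 > 0 (assuming positive values)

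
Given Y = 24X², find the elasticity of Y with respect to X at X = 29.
Elasticity = 2

Elasticity = (dY/dX) · (X/Y)

dY/dX = 48·X
At X = 29: dY/dX = 1392, Y = 20184

Elasticity = 1392 · (29 / 20184) = 2

Interpretation: for a small percentage change in X, the percentage change in Y is approximately 2.00 times as large.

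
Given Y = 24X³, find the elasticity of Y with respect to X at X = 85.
Elasticity = 3

Elasticity = (dY/dX) · (X/Y)

dY/dX = 72·X²
At X = 85: dY/dX = 520200, Y = 14739000

Elasticity = 520200 · (85 / 14739000) = 3

Interpretation: for a small percentage change in X, the percentage change in Y is approximately 3.00 times as large.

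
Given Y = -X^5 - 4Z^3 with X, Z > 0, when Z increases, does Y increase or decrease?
Y decreases

Taking the partial derivative:
∂Y/∂Z = -12Z^2

∂Y/∂Z = -12Z^2 < 0 (assuming positive values)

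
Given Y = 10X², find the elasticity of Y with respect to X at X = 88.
Elasticity = 2

Elasticity = (dY/dX) · (X/Y)

dY/dX = 20·X
At X = 88: dY/dX = 1760, Y = 77440

Elasticity = 1760 · (88 / 77440) = 2

Interpretation: for a small percentage change in X, the percentage change in Y is approximately 2.00 times as large.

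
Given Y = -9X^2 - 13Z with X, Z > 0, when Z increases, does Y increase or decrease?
Y decreases

Taking the partial derivative:
∂Y/∂Z = -13

∂Y/∂Z = -13 < 0 (assuming positive values)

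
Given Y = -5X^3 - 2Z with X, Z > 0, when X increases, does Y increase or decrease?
Y decreases

Taking the partial derivative:
∂Y/∂X = -15X^2

∂Y/∂X = -15X^2 < 0 (assuming positive values)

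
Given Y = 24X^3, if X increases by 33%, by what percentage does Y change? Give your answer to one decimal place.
135.3%

For Y = 24X^3:
If X → X(1 + 0.33)
Then Y → Y · (1 + 0.33)^3
     ≈ Y · 2.3526

Percentage change = ((1 + 0.33)^3 − 1) × 100% ≈ 135.3%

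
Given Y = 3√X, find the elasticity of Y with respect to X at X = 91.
Elasticity = 1/2

Elasticity = (dY/dX) · (X/Y)

dY/dX = 3/(2·√X)
At X = 91: dY/dX = 3·√91/182, Y = 3·√91

Elasticity = (3·√91/182) · (91 / (3·√91)) = 1/2

Interpretation: for a small percentage change in X, the percentage change in Y is approximately 0.50 times as large.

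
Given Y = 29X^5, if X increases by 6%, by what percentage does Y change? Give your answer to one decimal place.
33.8%

For Y = 29X^5:
If X → X(1 + 0.06)
Then Y → Y · (1 + 0.06)^5
     ≈ Y · 1.3382

Percentage change = ((1 + 0.06)^5 − 1) × 100% ≈ 33.8%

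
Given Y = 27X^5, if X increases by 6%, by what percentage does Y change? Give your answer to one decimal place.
33.8%

For Y = 27X^5:
If X → X(1 + 0.06)
Then Y → Y · (1 + 0.06)^5
     ≈ Y · 1.3382

Percentage change = ((1 + 0.06)^5 − 1) × 100% ≈ 33.8%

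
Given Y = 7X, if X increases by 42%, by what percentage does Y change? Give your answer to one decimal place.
42.0%

For Y = 7X:
If X → X(1 + 0.42)
Then Y → Y · (1 + 0.42)^1
     = Y · 1.4200

Percentage change = ((1 + 0.42)^1 − 1) × 100% = 42.0%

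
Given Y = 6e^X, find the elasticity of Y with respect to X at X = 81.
Elasticity = 81

Elasticity = (dY/dX) · (X/Y)

dY/dX = 6·e^X
At X = 81: dY/dX = 6·e^81, Y = 6·e^81

Elasticity = (6·e^81) · (81 / (6·e^81)) = 81

Interpretation: for a small percentage change in X, the percentage change in Y is approximately 81.00 times as large.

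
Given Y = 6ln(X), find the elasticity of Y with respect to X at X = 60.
Elasticity = 1/ln(60) ≈ 0.2442

Elasticity = (dY/dX) · (X/Y)

dY/dX = 6/X
At X = 60: dY/dX = 1/10, Y = 6·ln(60)

Elasticity = (1/10) · (60 / (6·ln(60))) = 1/ln(60) ≈ 0.2442

Interpretation: for a small percentage change in X, the percentage change in Y is approximately 0.24 times as large.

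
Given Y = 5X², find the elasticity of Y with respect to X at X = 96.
Elasticity = 2

Elasticity = (dY/dX) · (X/Y)

dY/dX = 10·X
At X = 96: dY/dX = 960, Y = 46080

Elasticity = 960 · (96 / 46080) = 2

Interpretation: for a small percentage change in X, the percentage change in Y is approximately 2.00 times as large.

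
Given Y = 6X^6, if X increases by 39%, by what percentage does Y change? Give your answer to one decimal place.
621.3%

For Y = 6X^6:
If X → X(1 + 0.39)
Then Y → Y · (1 + 0.39)^6
     ≈ Y · 7.2125

Percentage change = ((1 + 0.39)^6 − 1) × 100% ≈ 621.3%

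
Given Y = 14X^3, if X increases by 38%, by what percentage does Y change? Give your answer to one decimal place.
162.8%

For Y = 14X^3:
If X → X(1 + 0.38)
Then Y → Y · (1 + 0.38)^3
     ≈ Y · 2.6281

Percentage change = ((1 + 0.38)^3 − 1) × 100% ≈ 162.8%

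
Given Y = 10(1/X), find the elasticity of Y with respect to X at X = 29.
Elasticity = -1

Elasticity = (dY/dX) · (X/Y)

dY/dX = -10/X²
At X = 29: dY/dX = -10/841, Y = 10/29

Elasticity = (-10/841) · (29 / (10/29)) = -1

Interpretation: for a small percentage change in X, the percentage change in Y is approximately -1.00 times as large.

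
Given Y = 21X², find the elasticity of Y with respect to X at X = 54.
Elasticity = 2

Elasticity = (dY/dX) · (X/Y)

dY/dX = 42·X
At X = 54: dY/dX = 2268, Y = 61236

Elasticity = 2268 · (54 / 61236) = 2

Interpretation: for a small percentage change in X, the percentage change in Y is approximately 2.00 times as large.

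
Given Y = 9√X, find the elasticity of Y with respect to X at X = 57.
Elasticity = 1/2

Elasticity = (dY/dX) · (X/Y)

dY/dX = 9/(2·√X)
At X = 57: dY/dX = 3·√57/38, Y = 9·√57

Elasticity = (3·√57/38) · (57 / (9·√57)) = 1/2

Interpretation: for a small percentage change in X, the percentage change in Y is approximately 0.50 times as large.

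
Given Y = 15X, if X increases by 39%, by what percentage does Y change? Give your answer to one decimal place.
39.0%

For Y = 15X:
If X → X(1 + 0.39)
Then Y → Y · (1 + 0.39)^1
     = Y · 1.3900

Percentage change = ((1 + 0.39)^1 − 1) × 100% = 39.0%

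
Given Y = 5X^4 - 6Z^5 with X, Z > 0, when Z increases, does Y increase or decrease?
Y decreases

Taking the partial derivative:
∂Y/∂Z = -30Z^4

∂Y/∂Z = -30Z^4 < 0 (assuming positive values)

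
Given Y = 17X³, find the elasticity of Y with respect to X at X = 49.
Elasticity = 3

Elasticity = (dY/dX) · (X/Y)

dY/dX = 51·X²
At X = 49: dY/dX = 122451, Y = 2000033

Elasticity = 122451 · (49 / 2000033) = 3

Interpretation: for a small percentage change in X, the percentage change in Y is approximately 3.00 times as large.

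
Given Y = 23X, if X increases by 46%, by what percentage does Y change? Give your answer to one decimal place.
46.0%

For Y = 23X:
If X → X(1 + 0.46)
Then Y → Y · (1 + 0.46)^1
     = Y · 1.4600

Percentage change = ((1 + 0.46)^1 − 1) × 100% = 46.0%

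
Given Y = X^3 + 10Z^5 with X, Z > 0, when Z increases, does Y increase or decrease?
Y increases

Taking the partial derivative:
∂Y/∂Z = 50Z^4

∂Y/∂Z = 50Z^4 > 0 (assuming positive values)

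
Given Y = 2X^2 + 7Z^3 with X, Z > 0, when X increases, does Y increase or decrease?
Y increases

Taking the partial derivative:
∂Y/∂X = 4X

∂Y/∂X = 4X > 0 (assuming positive values)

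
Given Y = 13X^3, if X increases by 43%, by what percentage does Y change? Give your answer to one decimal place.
192.4%

For Y = 13X^3:
If X → X(1 + 0.43)
Then Y → Y · (1 + 0.43)^3
     ≈ Y · 2.9242

Percentage change = ((1 + 0.43)^3 − 1) × 100% ≈ 192.4%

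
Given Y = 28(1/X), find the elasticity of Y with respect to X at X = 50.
Elasticity = -1

Elasticity = (dY/dX) · (X/Y)

dY/dX = -28/X²
At X = 50: dY/dX = -7/625, Y = 14/25

Elasticity = (-7/625) · (50 / (14/25)) = -1

Interpretation: for a small percentage change in X, the percentage change in Y is approximately -1.00 times as large.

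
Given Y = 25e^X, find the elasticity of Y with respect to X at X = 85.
Elasticity = 85

Elasticity = (dY/dX) · (X/Y)

dY/dX = 25·e^X
At X = 85: dY/dX = 25·e^85, Y = 25·e^85

Elasticity = (25·e^85) · (85 / (25·e^85)) = 85

Interpretation: for a small percentage change in X, the percentage change in Y is approximately 85.00 times as large.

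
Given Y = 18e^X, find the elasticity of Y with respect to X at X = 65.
Elasticity = 65

Elasticity = (dY/dX) · (X/Y)

dY/dX = 18·e^X
At X = 65: dY/dX = 18·e^65, Y = 18·e^65

Elasticity = (18·e^65) · (65 / (18·e^65)) = 65

Interpretation: for a small percentage change in X, the percentage change in Y is approximately 65.00 times as large.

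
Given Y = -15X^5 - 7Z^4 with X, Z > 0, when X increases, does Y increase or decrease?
Y decreases

Taking the partial derivative:
∂Y/∂X = -75X^4

∂Y/∂X = -75X^4 < 0 (assuming positive values)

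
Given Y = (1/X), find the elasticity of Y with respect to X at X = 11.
Elasticity = -1

Elasticity = (dY/dX) · (X/Y)

dY/dX = -1/X²
At X = 11: dY/dX = -1/121, Y = 1/11

Elasticity = (-1/121) · (11 / (1/11)) = -1

Interpretation: for a small percentage change in X, the percentage change in Y is approximately -1.00 times as large.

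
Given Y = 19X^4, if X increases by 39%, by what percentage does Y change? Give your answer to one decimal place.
273.3%

For Y = 19X^4:
If X → X(1 + 0.39)
Then Y → Y · (1 + 0.39)^4
     ≈ Y · 3.7330

Percentage change = ((1 + 0.39)^4 − 1) × 100% ≈ 273.3%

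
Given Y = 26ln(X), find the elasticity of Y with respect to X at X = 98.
Elasticity = 1/ln(98) ≈ 0.2181

Elasticity = (dY/dX) · (X/Y)

dY/dX = 26/X
At X = 98: dY/dX = 13/49, Y = 26·ln(98)

Elasticity = (13/49) · (98 / (26·ln(98))) = 1/ln(98) ≈ 0.2181

Interpretation: for a small percentage change in X, the percentage change in Y is approximately 0.22 times as large.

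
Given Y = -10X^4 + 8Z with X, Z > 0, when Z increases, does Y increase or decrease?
Y increases

Taking the partial derivative:
∂Y/∂Z = 8

∂Y/∂Z = 8 > 0 (assuming positive values)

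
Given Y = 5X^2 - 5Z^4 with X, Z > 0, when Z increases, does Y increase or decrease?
Y decreases

Taking the partial derivative:
∂Y/∂Z = -20Z^3

∂Y/∂Z = -20Z^3 < 0 (assuming positive values)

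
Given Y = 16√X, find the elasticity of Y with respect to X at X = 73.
Elasticity = 1/2

Elasticity = (dY/dX) · (X/Y)

dY/dX = 8/√X
At X = 73: dY/dX = 8·√73/73, Y = 16·√73

Elasticity = (8·√73/73) · (73 / (16·√73)) = 1/2

Interpretation: for a small percentage change in X, the percentage change in Y is approximately 0.50 times as large.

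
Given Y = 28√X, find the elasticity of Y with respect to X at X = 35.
Elasticity = 1/2

Elasticity = (dY/dX) · (X/Y)

dY/dX = 14/√X
At X = 35: dY/dX = 2·√35/5, Y = 28·√35

Elasticity = (2·√35/5) · (35 / (28·√35)) = 1/2

Interpretation: for a small percentage change in X, the percentage change in Y is approximately 0.50 times as large.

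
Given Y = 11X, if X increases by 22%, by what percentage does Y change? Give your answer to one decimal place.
22.0%

For Y = 11X:
If X → X(1 + 0.22)
Then Y → Y · (1 + 0.22)^1
     = Y · 1.2200

Percentage change = ((1 + 0.22)^1 − 1) × 100% = 22.0%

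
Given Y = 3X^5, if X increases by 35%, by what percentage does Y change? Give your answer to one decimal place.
348.4%

For Y = 3X^5:
If X → X(1 + 0.35)
Then Y → Y · (1 + 0.35)^5
     ≈ Y · 4.4840

Percentage change = ((1 + 0.35)^5 − 1) × 100% ≈ 348.4%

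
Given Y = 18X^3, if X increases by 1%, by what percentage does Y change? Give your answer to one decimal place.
3.0%

For Y = 18X^3:
If X → X(1 + 0.01)
Then Y → Y · (1 + 0.01)^3
     ≈ Y · 1.0303

Percentage change = ((1 + 0.01)^3 − 1) × 100% ≈ 3.0%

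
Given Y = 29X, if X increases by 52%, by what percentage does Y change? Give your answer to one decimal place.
52.0%

For Y = 29X:
If X → X(1 + 0.52)
Then Y → Y · (1 + 0.52)^1
     = Y · 1.5200

Percentage change = ((1 + 0.52)^1 − 1) × 100% = 52.0%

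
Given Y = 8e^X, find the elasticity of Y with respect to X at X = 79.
Elasticity = 79

Elasticity = (dY/dX) · (X/Y)

dY/dX = 8·e^X
At X = 79: dY/dX = 8·e^79, Y = 8·e^79

Elasticity = (8·e^79) · (79 / (8·e^79)) = 79

Interpretation: for a small percentage change in X, the percentage change in Y is approximately 79.00 times as large.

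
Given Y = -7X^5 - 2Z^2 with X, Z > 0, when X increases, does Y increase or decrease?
Y decreases

Taking the partial derivative:
∂Y/∂X = -35X^4

∂Y/∂X = -35X^4 < 0 (assuming positive values)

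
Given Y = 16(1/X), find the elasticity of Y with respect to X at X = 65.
Elasticity = -1

Elasticity = (dY/dX) · (X/Y)

dY/dX = -16/X²
At X = 65: dY/dX = -16/4225, Y = 16/65

Elasticity = (-16/4225) · (65 / (16/65)) = -1

Interpretation: for a small percentage change in X, the percentage change in Y is approximately -1.00 times as large.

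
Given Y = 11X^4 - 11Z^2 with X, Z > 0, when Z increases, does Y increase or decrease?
Y decreases

Taking the partial derivative:
∂Y/∂Z = -22Z

∂Y/∂Z = -22Z < 0 (assuming positive values)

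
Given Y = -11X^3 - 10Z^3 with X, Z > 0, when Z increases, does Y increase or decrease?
Y decreases

Taking the partial derivative:
∂Y/∂Z = -30Z^2

∂Y/∂Z = -30Z^2 < 0 (assuming positive values)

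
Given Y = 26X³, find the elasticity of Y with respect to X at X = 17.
Elasticity = 3

Elasticity = (dY/dX) · (X/Y)

dY/dX = 78·X²
At X = 17: dY/dX = 22542, Y = 127738

Elasticity = 22542 · (17 / 127738) = 3

Interpretation: for a small percentage change in X, the percentage change in Y is approximately 3.00 times as large.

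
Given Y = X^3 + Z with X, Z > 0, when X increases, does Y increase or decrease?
Y increases

Taking the partial derivative:
∂Y/∂X = 3X^2

∂Y/∂X = 3X^2 > 0 (assuming positive values)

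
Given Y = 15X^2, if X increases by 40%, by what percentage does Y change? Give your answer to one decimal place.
96.0%

For Y = 15X^2:
If X → X(1 + 0.4)
Then Y → Y · (1 + 0.4)^2
     = Y · 1.9600

Percentage change = ((1 + 0.4)^2 − 1) × 100% = 96.0%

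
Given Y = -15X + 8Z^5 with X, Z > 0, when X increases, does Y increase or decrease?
Y decreases

Taking the partial derivative:
∂Y/∂X = -15

∂Y/∂X = -15 < 0 (assuming positive values)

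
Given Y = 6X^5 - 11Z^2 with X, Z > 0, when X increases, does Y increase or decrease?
Y increases

Taking the partial derivative:
∂Y/∂X = 30X^4

∂Y/∂X = 30X^4 > 0 (assuming positive values)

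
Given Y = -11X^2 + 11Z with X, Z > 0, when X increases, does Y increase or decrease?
Y decreases

Taking the partial derivative:
∂Y/∂X = -22X

∂Y/∂X = -22X < 0 (assuming positive values)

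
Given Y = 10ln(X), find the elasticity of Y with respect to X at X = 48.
Elasticity = 1/ln(48) ≈ 0.2583

Elasticity = (dY/dX) · (X/Y)

dY/dX = 10/X
At X = 48: dY/dX = 5/24, Y = 10·ln(48)

Elasticity = (5/24) · (48 / (10·ln(48))) = 1/ln(48) ≈ 0.2583

Interpretation: for a small percentage change in X, the percentage change in Y is approximately 0.26 times as large.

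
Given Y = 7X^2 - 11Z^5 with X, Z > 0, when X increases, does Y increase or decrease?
Y increases

Taking the partial derivative:
∂Y/∂X = 14X

∂Y/∂X = 14X > 0 (assuming positive values)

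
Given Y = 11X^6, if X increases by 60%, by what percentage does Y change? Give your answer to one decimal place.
1577.7%

For Y = 11X^6:
If X → X(1 + 0.6)
Then Y → Y · (1 + 0.6)^6
     ≈ Y · 16.7772

Percentage change = ((1 + 0.6)^6 − 1) × 100% ≈ 1577.7%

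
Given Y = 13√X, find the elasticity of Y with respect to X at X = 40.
Elasticity = 1/2

Elasticity = (dY/dX) · (X/Y)

dY/dX = 13/(2·√X)
At X = 40: dY/dX = 13·√10/40, Y = 26·√10

Elasticity = (13·√10/40) · (40 / (26·√10)) = 1/2

Interpretation: for a small percentage change in X, the percentage change in Y is approximately 0.50 times as large.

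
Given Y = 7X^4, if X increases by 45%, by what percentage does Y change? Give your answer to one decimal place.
342.1%

For Y = 7X^4:
If X → X(1 + 0.45)
Then Y → Y · (1 + 0.45)^4
     ≈ Y · 4.4205

Percentage change = ((1 + 0.45)^4 − 1) × 100% ≈ 342.1%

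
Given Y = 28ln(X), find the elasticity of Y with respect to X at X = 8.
Elasticity = 1/ln(8) ≈ 0.4809

Elasticity = (dY/dX) · (X/Y)

dY/dX = 28/X
At X = 8: dY/dX = 7/2, Y = 28·ln(8)

Elasticity = (7/2) · (8 / (28·ln(8))) = 1/ln(8) ≈ 0.4809

Interpretation: for a small percentage change in X, the percentage change in Y is approximately 0.48 times as large.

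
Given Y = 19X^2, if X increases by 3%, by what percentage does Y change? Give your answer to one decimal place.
6.1%

For Y = 19X^2:
If X → X(1 + 0.03)
Then Y → Y · (1 + 0.03)^2
     = Y · 1.0609

Percentage change = ((1 + 0.03)^2 − 1) × 100% ≈ 6.1%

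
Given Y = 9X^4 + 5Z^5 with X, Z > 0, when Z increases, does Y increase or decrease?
Y increases

Taking the partial derivative:
∂Y/∂Z = 25Z^4

∂Y/∂Z = 25Z^4 > 0 (assuming positive values)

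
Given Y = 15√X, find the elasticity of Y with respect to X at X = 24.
Elasticity = 1/2

Elasticity = (dY/dX) · (X/Y)

dY/dX = 15/(2·√X)
At X = 24: dY/dX = 5·√6/8, Y = 30·√6

Elasticity = (5·√6/8) · (24 / (30·√6)) = 1/2

Interpretation: for a small percentage change in X, the percentage change in Y is approximately 0.50 times as large.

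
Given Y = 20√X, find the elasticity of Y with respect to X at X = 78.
Elasticity = 1/2

Elasticity = (dY/dX) · (X/Y)

dY/dX = 10/√X
At X = 78: dY/dX = 5·√78/39, Y = 20·√78

Elasticity = (5·√78/39) · (78 / (20·√78)) = 1/2

Interpretation: for a small percentage change in X, the percentage change in Y is approximately 0.50 times as large.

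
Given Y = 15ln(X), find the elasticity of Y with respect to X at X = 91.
Elasticity = 1/ln(91) ≈ 0.2217

Elasticity = (dY/dX) · (X/Y)

dY/dX = 15/X
At X = 91: dY/dX = 15/91, Y = 15·ln(91)

Elasticity = (15/91) · (91 / (15·ln(91))) = 1/ln(91) ≈ 0.2217

Interpretation: for a small percentage change in X, the percentage change in Y is approximately 0.22 times as large.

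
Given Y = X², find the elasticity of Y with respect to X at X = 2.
Elasticity = 2

Elasticity = (dY/dX) · (X/Y)

dY/dX = 2·X
At X = 2: dY/dX = 4, Y = 4

Elasticity = 4 · (2 / 4) = 2

Interpretation: for a small percentage change in X, the percentage change in Y is approximately 2.00 times as large.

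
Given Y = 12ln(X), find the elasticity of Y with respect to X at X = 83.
Elasticity = 1/ln(83) ≈ 0.2263

Elasticity = (dY/dX) · (X/Y)

dY/dX = 12/X
At X = 83: dY/dX = 12/83, Y = 12·ln(83)

Elasticity = (12/83) · (83 / (12·ln(83))) = 1/ln(83) ≈ 0.2263

Interpretation: for a small percentage change in X, the percentage change in Y is approximately 0.23 times as large.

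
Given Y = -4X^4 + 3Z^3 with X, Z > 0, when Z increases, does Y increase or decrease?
Y increases

Taking the partial derivative:
∂Y/∂Z = 9Z^2

∂Y/∂Z = 9Z^2 > 0 (assuming positive values)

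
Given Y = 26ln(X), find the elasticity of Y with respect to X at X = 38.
Elasticity = 1/ln(38) ≈ 0.2749

Elasticity = (dY/dX) · (X/Y)

dY/dX = 26/X
At X = 38: dY/dX = 13/19, Y = 26·ln(38)

Elasticity = (13/19) · (38 / (26·ln(38))) = 1/ln(38) ≈ 0.2749

Interpretation: for a small percentage change in X, the percentage change in Y is approximately 0.27 times as large.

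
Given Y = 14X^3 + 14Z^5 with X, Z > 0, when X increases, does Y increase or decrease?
Y increases

Taking the partial derivative:
∂Y/∂X = 42X^2

∂Y/∂X = 42X^2 > 0 (assuming positive values)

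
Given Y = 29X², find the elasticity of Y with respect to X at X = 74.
Elasticity = 2

Elasticity = (dY/dX) · (X/Y)

dY/dX = 58·X
At X = 74: dY/dX = 4292, Y = 158804

Elasticity = 4292 · (74 / 158804) = 2

Interpretation: for a small percentage change in X, the percentage change in Y is approximately 2.00 times as large.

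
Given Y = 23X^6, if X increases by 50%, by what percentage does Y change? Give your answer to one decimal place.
1039.1%

For Y = 23X^6:
If X → X(1 + 0.5)
Then Y → Y · (1 + 0.5)^6
     ≈ Y · 11.3906

Percentage change = ((1 + 0.5)^6 − 1) × 100% ≈ 1039.1%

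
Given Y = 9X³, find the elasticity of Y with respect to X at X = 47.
Elasticity = 3

Elasticity = (dY/dX) · (X/Y)

dY/dX = 27·X²
At X = 47: dY/dX = 59643, Y = 934407

Elasticity = 59643 · (47 / 934407) = 3

Interpretation: for a small percentage change in X, the percentage change in Y is approximately 3.00 times as large.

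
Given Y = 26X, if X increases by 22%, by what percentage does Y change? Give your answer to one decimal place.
22.0%

For Y = 26X:
If X → X(1 + 0.22)
Then Y → Y · (1 + 0.22)^1
     = Y · 1.2200

Percentage change = ((1 + 0.22)^1 − 1) × 100% = 22.0%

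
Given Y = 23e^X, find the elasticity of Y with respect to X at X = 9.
Elasticity = 9

Elasticity = (dY/dX) · (X/Y)

dY/dX = 23·e^X
At X = 9: dY/dX = 23·e^9, Y = 23·e^9

Elasticity = (23·e^9) · (9 / (23·e^9)) = 9

Interpretation: for a small percentage change in X, the percentage change in Y is approximately 9.00 times as large.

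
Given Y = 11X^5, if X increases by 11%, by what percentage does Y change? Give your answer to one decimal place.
68.5%

For Y = 11X^5:
If X → X(1 + 0.11)
Then Y → Y · (1 + 0.11)^5
     ≈ Y · 1.6851

Percentage change = ((1 + 0.11)^5 − 1) × 100% ≈ 68.5%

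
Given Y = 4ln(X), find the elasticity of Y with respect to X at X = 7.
Elasticity = 1/ln(7) ≈ 0.5139

Elasticity = (dY/dX) · (X/Y)

dY/dX = 4/X
At X = 7: dY/dX = 4/7, Y = 4·ln(7)

Elasticity = (4/7) · (7 / (4·ln(7))) = 1/ln(7) ≈ 0.5139

Interpretation: for a small percentage change in X, the percentage change in Y is approximately 0.51 times as large.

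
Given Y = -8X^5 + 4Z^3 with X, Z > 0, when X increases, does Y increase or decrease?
Y decreases

Taking the partial derivative:
∂Y/∂X = -40X^4

∂Y/∂X = -40X^4 < 0 (assuming positive values)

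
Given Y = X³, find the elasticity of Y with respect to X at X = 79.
Elasticity = 3

Elasticity = (dY/dX) · (X/Y)

dY/dX = 3·X²
At X = 79: dY/dX = 18723, Y = 493039

Elasticity = 18723 · (79 / 493039) = 3

Interpretation: for a small percentage change in X, the percentage change in Y is approximately 3.00 times as large.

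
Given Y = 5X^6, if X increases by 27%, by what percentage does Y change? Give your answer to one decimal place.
319.6%

For Y = 5X^6:
If X → X(1 + 0.27)
Then Y → Y · (1 + 0.27)^6
     ≈ Y · 4.1959

Percentage change = ((1 + 0.27)^6 − 1) × 100% ≈ 319.6%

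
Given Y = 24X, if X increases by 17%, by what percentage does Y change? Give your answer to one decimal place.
17.0%

For Y = 24X:
If X → X(1 + 0.17)
Then Y → Y · (1 + 0.17)^1
     = Y · 1.1700

Percentage change = ((1 + 0.17)^1 − 1) × 100% = 17.0%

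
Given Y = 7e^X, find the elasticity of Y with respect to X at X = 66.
Elasticity = 66

Elasticity = (dY/dX) · (X/Y)

dY/dX = 7·e^X
At X = 66: dY/dX = 7·e^66, Y = 7·e^66

Elasticity = (7·e^66) · (66 / (7·e^66)) = 66

Interpretation: for a small percentage change in X, the percentage change in Y is approximately 66.00 times as large.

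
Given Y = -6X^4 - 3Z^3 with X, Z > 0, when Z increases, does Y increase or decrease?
Y decreases

Taking the partial derivative:
∂Y/∂Z = -9Z^2

∂Y/∂Z = -9Z^2 < 0 (assuming positive values)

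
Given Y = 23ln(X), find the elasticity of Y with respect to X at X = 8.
Elasticity = 1/ln(8) ≈ 0.4809

Elasticity = (dY/dX) · (X/Y)

dY/dX = 23/X
At X = 8: dY/dX = 23/8, Y = 23·ln(8)

Elasticity = (23/8) · (8 / (23·ln(8))) = 1/ln(8) ≈ 0.4809

Interpretation: for a small percentage change in X, the percentage change in Y is approximately 0.48 times as large.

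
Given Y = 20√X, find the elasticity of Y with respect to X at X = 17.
Elasticity = 1/2

Elasticity = (dY/dX) · (X/Y)

dY/dX = 10/√X
At X = 17: dY/dX = 10·√17/17, Y = 20·√17

Elasticity = (10·√17/17) · (17 / (20·√17)) = 1/2

Interpretation: for a small percentage change in X, the percentage change in Y is approximately 0.50 times as large.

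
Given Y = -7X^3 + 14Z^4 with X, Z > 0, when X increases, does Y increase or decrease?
Y decreases

Taking the partial derivative:
∂Y/∂X = -21X^2

∂Y/∂X = -21X^2 < 0 (assuming positive values)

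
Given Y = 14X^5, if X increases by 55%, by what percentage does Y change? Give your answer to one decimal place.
794.7%

For Y = 14X^5:
If X → X(1 + 0.55)
Then Y → Y · (1 + 0.55)^5
     ≈ Y · 8.9466

Percentage change = ((1 + 0.55)^5 − 1) × 100% ≈ 794.7%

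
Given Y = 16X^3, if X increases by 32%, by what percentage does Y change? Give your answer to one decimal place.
130.0%

For Y = 16X^3:
If X → X(1 + 0.32)
Then Y → Y · (1 + 0.32)^3
     ≈ Y · 2.3000

Percentage change = ((1 + 0.32)^3 − 1) × 100% ≈ 130.0%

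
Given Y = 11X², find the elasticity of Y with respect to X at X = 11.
Elasticity = 2

Elasticity = (dY/dX) · (X/Y)

dY/dX = 22·X
At X = 11: dY/dX = 242, Y = 1331

Elasticity = 242 · (11 / 1331) = 2

Interpretation: for a small percentage change in X, the percentage change in Y is approximately 2.00 times as large.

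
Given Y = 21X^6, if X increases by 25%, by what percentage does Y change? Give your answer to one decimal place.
281.5%

For Y = 21X^6:
If X → X(1 + 0.25)
Then Y → Y · (1 + 0.25)^6
     ≈ Y · 3.8147

Percentage change = ((1 + 0.25)^6 − 1) × 100% ≈ 281.5%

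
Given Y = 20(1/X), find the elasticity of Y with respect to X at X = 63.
Elasticity = -1

Elasticity = (dY/dX) · (X/Y)

dY/dX = -20/X²
At X = 63: dY/dX = -20/3969, Y = 20/63

Elasticity = (-20/3969) · (63 / (20/63)) = -1

Interpretation: for a small percentage change in X, the percentage change in Y is approximately -1.00 times as large.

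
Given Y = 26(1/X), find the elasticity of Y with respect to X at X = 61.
Elasticity = -1

Elasticity = (dY/dX) · (X/Y)

dY/dX = -26/X²
At X = 61: dY/dX = -26/3721, Y = 26/61

Elasticity = (-26/3721) · (61 / (26/61)) = -1

Interpretation: for a small percentage change in X, the percentage change in Y is approximately -1.00 times as large.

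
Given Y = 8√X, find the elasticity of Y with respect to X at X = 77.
Elasticity = 1/2

Elasticity = (dY/dX) · (X/Y)

dY/dX = 4/√X
At X = 77: dY/dX = 4·√77/77, Y = 8·√77

Elasticity = (4·√77/77) · (77 / (8·√77)) = 1/2

Interpretation: for a small percentage change in X, the percentage change in Y is approximately 0.50 times as large.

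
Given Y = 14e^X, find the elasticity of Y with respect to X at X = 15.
Elasticity = 15

Elasticity = (dY/dX) · (X/Y)

dY/dX = 14·e^X
At X = 15: dY/dX = 14·e^15, Y = 14·e^15

Elasticity = (14·e^15) · (15 / (14·e^15)) = 15

Interpretation: for a small percentage change in X, the percentage change in Y is approximately 15.00 times as large.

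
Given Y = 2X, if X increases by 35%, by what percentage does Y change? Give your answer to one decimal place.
35.0%

For Y = 2X:
If X → X(1 + 0.35)
Then Y → Y · (1 + 0.35)^1
     = Y · 1.3500

Percentage change = ((1 + 0.35)^1 − 1) × 100% = 35.0%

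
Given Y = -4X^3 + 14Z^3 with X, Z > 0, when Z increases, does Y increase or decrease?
Y increases

Taking the partial derivative:
∂Y/∂Z = 42Z^2

∂Y/∂Z = 42Z^2 > 0 (assuming positive values)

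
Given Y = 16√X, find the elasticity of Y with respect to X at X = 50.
Elasticity = 1/2

Elasticity = (dY/dX) · (X/Y)

dY/dX = 8/√X
At X = 50: dY/dX = 4·√2/5, Y = 80·√2

Elasticity = (4·√2/5) · (50 / (80·√2)) = 1/2

Interpretation: for a small percentage change in X, the percentage change in Y is approximately 0.50 times as large.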